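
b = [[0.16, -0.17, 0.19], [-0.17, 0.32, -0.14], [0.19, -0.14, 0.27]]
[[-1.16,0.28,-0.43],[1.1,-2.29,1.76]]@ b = [[-0.31,0.35,-0.38], [0.90,-1.17,1.0]]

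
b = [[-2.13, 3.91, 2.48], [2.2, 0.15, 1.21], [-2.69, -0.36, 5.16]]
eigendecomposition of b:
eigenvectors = [[(0.83+0j), (0.37-0.39j), (0.37+0.39j)], [-0.52+0.00j, (0.28-0.4j), 0.28+0.40j], [0.22+0.00j, 0.68+0.00j, 0.68-0.00j]]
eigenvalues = [(-3.9+0j), (3.54+1.74j), (3.54-1.74j)]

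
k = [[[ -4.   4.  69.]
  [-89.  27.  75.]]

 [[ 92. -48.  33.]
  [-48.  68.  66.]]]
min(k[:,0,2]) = 33.0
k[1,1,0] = -48.0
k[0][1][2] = 75.0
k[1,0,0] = 92.0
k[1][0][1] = -48.0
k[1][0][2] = 33.0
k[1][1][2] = 66.0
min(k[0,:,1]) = 4.0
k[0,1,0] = -89.0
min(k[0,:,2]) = 69.0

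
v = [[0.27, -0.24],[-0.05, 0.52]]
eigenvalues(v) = [0.23, 0.56]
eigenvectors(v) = [[-0.99, 0.64], [-0.17, -0.77]]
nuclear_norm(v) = 0.81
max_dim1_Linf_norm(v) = 0.52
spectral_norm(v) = 0.60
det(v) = 0.13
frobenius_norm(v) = 0.64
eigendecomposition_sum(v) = [[0.20, 0.17],[0.03, 0.03]] + [[0.07, -0.41], [-0.08, 0.49]]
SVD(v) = [[-0.52,0.85], [0.85,0.52]] @ diag([0.597705358506204, 0.21482156412467107]) @ [[-0.31, 0.95], [0.95, 0.31]]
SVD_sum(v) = [[0.10, -0.3], [-0.16, 0.49]] + [[0.17,  0.06], [0.11,  0.03]]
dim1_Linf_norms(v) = [0.27, 0.52]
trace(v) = 0.79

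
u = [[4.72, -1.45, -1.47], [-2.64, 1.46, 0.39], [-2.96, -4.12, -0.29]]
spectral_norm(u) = 6.28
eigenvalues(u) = [5.72, -1.48, 1.65]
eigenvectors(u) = [[0.85,-0.25,0.16],[-0.53,-0.1,-0.51],[-0.05,-0.96,0.84]]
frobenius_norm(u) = 7.85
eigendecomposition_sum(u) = [[5.31,-0.52,-1.33], [-3.32,0.32,0.83], [-0.34,0.03,0.08]] + [[-0.34, -0.51, -0.25], [-0.13, -0.20, -0.10], [-1.29, -1.96, -0.95]] + [[-0.26, -0.42, 0.11], [0.81, 1.33, -0.35], [-1.34, -2.19, 0.57]]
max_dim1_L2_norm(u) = 5.15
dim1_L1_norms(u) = [7.64, 4.49, 7.37]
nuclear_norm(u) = 11.44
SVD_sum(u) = [[4.76, 0.20, -0.89], [-2.56, -0.11, 0.48], [-2.97, -0.12, 0.56]] + [[0.01, -1.70, -0.34], [-0.01, 1.49, 0.3], [0.02, -4.00, -0.8]] + [[-0.05, 0.05, -0.24], [-0.08, 0.08, -0.39], [-0.01, 0.01, -0.04]]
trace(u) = 5.89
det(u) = -13.97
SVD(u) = [[-0.77, 0.37, 0.52], [0.41, -0.32, 0.85], [0.48, 0.87, 0.10]] @ diag([6.277487501493896, 4.68860322421597, 0.4747109377921909]) @ [[-0.98, -0.04, 0.18], [0.00, -0.98, -0.2], [-0.19, 0.19, -0.96]]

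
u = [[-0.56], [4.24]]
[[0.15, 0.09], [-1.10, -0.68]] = u@[[-0.26,  -0.16]]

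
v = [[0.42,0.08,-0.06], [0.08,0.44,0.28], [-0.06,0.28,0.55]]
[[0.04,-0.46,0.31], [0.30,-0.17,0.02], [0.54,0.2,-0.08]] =v@[[0.25,-0.91,0.74], [-0.03,-0.56,-0.06], [1.03,0.55,-0.04]]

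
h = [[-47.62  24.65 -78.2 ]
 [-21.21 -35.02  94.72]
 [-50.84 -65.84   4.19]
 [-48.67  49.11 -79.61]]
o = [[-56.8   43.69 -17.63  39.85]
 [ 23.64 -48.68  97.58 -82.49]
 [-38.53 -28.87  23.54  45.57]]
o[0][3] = 39.85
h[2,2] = 4.19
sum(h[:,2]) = -58.900000000000006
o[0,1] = 43.69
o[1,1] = -48.68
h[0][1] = 24.65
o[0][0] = -56.8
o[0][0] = -56.8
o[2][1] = -28.87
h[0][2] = -78.2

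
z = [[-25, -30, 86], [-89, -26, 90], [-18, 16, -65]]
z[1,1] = -26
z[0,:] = [-25, -30, 86]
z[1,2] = 90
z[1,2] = 90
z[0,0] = -25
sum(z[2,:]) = -67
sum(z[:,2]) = 111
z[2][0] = -18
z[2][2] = -65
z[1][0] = -89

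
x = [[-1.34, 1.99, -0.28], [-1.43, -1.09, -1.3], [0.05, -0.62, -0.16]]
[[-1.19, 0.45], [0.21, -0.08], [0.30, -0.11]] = x @[[0.29, -0.11], [-0.42, 0.16], [-0.13, 0.05]]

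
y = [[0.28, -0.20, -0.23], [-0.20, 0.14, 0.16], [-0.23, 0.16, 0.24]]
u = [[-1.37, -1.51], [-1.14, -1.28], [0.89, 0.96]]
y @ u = [[-0.36, -0.39], [0.26, 0.28], [0.35, 0.37]]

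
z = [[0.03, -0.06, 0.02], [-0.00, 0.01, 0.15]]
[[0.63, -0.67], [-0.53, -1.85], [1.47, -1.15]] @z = [[0.02,-0.04,-0.09],  [-0.02,0.01,-0.29],  [0.04,-0.10,-0.14]]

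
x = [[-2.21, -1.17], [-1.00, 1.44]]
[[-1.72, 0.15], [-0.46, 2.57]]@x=[[3.65,2.23], [-1.55,4.24]]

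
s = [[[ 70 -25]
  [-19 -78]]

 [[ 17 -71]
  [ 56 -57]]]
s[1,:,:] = [[17, -71], [56, -57]]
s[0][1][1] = -78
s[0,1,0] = -19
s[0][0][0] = 70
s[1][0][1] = -71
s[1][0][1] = -71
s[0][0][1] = -25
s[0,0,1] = -25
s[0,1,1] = -78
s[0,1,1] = -78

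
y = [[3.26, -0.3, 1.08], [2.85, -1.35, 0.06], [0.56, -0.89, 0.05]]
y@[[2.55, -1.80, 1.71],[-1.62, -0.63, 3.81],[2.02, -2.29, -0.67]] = [[10.98, -8.15, 3.71], [9.58, -4.42, -0.31], [2.97, -0.56, -2.47]]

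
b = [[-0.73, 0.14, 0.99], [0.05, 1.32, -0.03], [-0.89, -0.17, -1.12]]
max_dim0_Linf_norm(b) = 1.32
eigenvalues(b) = [(-0.93+0.92j), (-0.93-0.92j), (1.32+0j)]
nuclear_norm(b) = 3.97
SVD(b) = [[-0.47, -0.21, -0.86], [-0.35, 0.94, -0.04], [0.81, 0.28, -0.51]] @ diag([1.5669818467494645, 1.28410788834779, 1.117781205353095]) @ [[-0.25, -0.42, -0.87], [-0.04, 0.90, -0.43], [0.97, -0.07, -0.25]]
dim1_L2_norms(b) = [1.24, 1.32, 1.44]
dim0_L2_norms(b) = [1.15, 1.34, 1.5]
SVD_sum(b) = [[0.19, 0.31, 0.64], [0.14, 0.23, 0.47], [-0.32, -0.54, -1.11]] + [[0.01, -0.24, 0.11],[-0.05, 1.09, -0.51],[-0.01, 0.33, -0.15]] + [[-0.93, 0.07, 0.24], [-0.04, 0.00, 0.01], [-0.55, 0.04, 0.14]]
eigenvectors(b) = [[(-0.73+0j), (-0.73-0j), (0.03+0j)], [0.02-0.00j, 0.02+0.00j, (1+0j)], [(0.14-0.67j), 0.14+0.67j, (-0.08+0j)]]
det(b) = 2.25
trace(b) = -0.53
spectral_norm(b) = 1.57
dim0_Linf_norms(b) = [0.89, 1.32, 1.12]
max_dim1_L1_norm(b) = 2.18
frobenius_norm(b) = 2.31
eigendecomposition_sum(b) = [[(-0.37+0.56j), 0.05+0.02j, 0.50+0.50j], [0.01-0.01j, (-0-0j), -0.01-0.01j], [-0.44-0.45j, (-0.03+0.04j), -0.56+0.36j]] + [[(-0.37-0.56j), (0.05-0.02j), 0.50-0.50j], [(0.01+0.01j), (-0+0j), -0.01+0.01j], [(-0.44+0.45j), (-0.03-0.04j), -0.56-0.36j]] + [[0j, 0.04-0.00j, (-0-0j)],[0.03+0.00j, (1.32-0j), -0.00-0.00j],[-0.00-0.00j, -0.11+0.00j, 0.00+0.00j]]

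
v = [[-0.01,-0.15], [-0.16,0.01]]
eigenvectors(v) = [[-0.72,0.67],  [-0.70,-0.74]]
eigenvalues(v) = [-0.16, 0.16]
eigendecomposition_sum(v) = [[-0.08, -0.08],[-0.08, -0.07]] + [[0.07, -0.08],[-0.08, 0.08]]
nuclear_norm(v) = 0.31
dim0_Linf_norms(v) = [0.16, 0.15]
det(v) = -0.02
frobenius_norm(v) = 0.22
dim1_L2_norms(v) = [0.15, 0.16]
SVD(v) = [[-0.03, -1.0], [-1.00, 0.03]] @ diag([0.16032224567009068, 0.15032224567009064]) @ [[1.00, -0.03], [0.03, 1.0]]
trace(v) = 0.00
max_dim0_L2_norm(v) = 0.16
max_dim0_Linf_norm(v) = 0.16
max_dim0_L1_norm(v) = 0.17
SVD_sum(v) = [[-0.01, 0.0], [-0.16, 0.01]] + [[-0.0,-0.15], [0.00,0.00]]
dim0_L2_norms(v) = [0.16, 0.15]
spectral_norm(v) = 0.16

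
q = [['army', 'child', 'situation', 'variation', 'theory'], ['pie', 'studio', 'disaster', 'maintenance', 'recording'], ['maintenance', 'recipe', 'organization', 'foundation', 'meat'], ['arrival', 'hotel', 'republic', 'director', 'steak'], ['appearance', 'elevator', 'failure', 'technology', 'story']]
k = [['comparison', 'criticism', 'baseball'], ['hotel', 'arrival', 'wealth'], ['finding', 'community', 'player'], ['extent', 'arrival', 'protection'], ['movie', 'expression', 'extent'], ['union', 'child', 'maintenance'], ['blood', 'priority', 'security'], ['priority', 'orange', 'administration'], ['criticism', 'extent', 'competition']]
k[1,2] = 'wealth'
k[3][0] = 'extent'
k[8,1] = 'extent'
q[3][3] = 'director'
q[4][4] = 'story'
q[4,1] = 'elevator'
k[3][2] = 'protection'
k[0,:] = ['comparison', 'criticism', 'baseball']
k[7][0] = 'priority'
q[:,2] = ['situation', 'disaster', 'organization', 'republic', 'failure']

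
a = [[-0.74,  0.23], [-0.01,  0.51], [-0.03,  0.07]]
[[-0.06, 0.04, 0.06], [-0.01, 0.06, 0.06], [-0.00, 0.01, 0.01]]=a @[[0.08, -0.02, -0.04], [-0.01, 0.12, 0.12]]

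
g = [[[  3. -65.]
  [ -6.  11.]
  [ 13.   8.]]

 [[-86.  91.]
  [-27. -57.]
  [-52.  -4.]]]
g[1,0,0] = -86.0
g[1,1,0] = -27.0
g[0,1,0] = -6.0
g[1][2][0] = -52.0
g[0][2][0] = 13.0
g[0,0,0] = 3.0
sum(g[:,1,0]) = -33.0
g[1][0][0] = -86.0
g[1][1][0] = -27.0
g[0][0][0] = 3.0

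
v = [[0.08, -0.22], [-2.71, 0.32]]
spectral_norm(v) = 2.73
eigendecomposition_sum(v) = [[-0.34, -0.08], [-1.01, -0.25]] + [[0.42, -0.14], [-1.7, 0.57]]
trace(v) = 0.40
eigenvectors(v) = [[-0.32, 0.24], [-0.95, -0.97]]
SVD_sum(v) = [[0.11, -0.01], [-2.71, 0.33]] + [[-0.03, -0.21],  [-0.0, -0.01]]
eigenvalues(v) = [-0.58, 0.98]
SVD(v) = [[-0.04,1.0], [1.00,0.04]] @ diag([2.7308683940066136, 0.20894452521120585]) @ [[-0.99, 0.12], [-0.12, -0.99]]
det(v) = -0.57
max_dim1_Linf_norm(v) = 2.71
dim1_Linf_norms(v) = [0.22, 2.71]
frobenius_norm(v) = 2.74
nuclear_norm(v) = 2.94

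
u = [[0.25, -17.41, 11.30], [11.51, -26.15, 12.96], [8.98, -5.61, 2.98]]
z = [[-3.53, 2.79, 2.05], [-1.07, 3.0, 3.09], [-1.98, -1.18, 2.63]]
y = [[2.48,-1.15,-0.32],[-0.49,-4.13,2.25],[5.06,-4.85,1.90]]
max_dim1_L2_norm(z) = 4.94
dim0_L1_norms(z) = [6.58, 6.97, 7.77]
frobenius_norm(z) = 7.51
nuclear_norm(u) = 48.75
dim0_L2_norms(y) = [5.66, 6.47, 2.96]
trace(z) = 2.10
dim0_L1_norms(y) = [8.03, 10.13, 4.47]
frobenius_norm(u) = 39.19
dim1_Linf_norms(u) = [17.41, 26.15, 8.98]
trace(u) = -22.92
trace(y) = 0.25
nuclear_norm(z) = 11.40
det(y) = -14.01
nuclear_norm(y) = 12.45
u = z @ y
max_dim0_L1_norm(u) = 49.17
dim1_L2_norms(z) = [4.94, 4.44, 3.5]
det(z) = -35.18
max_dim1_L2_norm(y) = 7.26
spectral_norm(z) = 6.68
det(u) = 493.56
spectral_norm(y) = 8.29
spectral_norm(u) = 38.04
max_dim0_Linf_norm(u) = 26.15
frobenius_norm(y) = 9.09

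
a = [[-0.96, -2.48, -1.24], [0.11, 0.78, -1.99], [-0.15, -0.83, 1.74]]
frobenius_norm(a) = 4.11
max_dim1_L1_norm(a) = 4.68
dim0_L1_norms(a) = [1.22, 4.09, 4.97]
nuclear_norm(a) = 5.82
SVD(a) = [[-0.86,0.51,-0.04], [-0.40,-0.62,0.67], [0.32,0.59,0.74]] @ diag([2.96509118446048, 2.8526183103126344, 0.0017445640846844856]) @ [[0.25, 0.52, 0.81],[-0.23, -0.79, 0.58],[-0.94, 0.33, 0.08]]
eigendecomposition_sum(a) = [[-0.04, -0.29, 0.75], [0.11, 0.77, -2.00], [-0.1, -0.71, 1.85]] + [[-0.92, -2.18, -1.98], [0.0, 0.0, 0.0], [-0.05, -0.12, -0.11]] + [[0.0,-0.01,-0.01], [-0.00,0.00,0.00], [-0.0,0.0,0.0]]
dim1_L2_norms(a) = [2.93, 2.14, 1.93]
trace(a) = 1.56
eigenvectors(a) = [[0.27, -1.0, -0.94], [-0.71, 0.0, 0.33], [0.65, -0.05, 0.08]]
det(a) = -0.01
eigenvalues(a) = [2.58, -1.02, 0.01]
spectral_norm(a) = 2.97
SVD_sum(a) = [[-0.63,-1.34,-2.08], [-0.29,-0.62,-0.97], [0.23,0.50,0.77]] + [[-0.33, -1.14, 0.84], [0.4, 1.40, -1.02], [-0.38, -1.33, 0.97]] + [[0.00, -0.0, -0.00], [-0.0, 0.00, 0.0], [-0.0, 0.00, 0.00]]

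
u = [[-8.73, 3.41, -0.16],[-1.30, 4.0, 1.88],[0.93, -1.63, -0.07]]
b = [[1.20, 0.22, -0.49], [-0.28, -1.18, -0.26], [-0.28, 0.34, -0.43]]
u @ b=[[-11.39,-6.0,3.46], [-3.21,-4.37,-1.21], [1.59,2.1,-0.0]]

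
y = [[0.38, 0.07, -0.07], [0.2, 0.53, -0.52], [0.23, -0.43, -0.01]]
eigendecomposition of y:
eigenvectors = [[-0.03,-0.91,-0.21], [-0.54,-0.14,-0.89], [-0.84,-0.40,0.41]]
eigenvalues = [-0.27, 0.36, 0.81]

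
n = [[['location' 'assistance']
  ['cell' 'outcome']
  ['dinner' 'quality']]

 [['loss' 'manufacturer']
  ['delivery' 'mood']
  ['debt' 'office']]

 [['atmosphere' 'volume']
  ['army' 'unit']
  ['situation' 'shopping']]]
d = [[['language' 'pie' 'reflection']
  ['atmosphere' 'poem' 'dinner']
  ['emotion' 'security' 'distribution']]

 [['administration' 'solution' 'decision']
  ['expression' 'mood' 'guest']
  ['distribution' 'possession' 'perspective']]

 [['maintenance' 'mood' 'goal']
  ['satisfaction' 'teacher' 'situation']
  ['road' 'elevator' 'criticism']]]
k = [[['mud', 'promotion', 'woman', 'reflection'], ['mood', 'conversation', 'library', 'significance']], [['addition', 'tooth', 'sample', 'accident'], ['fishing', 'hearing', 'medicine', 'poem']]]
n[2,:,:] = [['atmosphere', 'volume'], ['army', 'unit'], ['situation', 'shopping']]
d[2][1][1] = 'teacher'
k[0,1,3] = 'significance'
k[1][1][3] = 'poem'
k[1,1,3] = 'poem'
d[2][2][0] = 'road'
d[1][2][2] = 'perspective'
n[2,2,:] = ['situation', 'shopping']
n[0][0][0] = 'location'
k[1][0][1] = 'tooth'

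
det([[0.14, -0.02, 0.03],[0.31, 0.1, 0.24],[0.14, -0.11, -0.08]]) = -0.000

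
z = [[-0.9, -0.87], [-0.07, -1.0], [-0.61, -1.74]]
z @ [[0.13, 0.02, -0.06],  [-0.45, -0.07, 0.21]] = [[0.27, 0.04, -0.13], [0.44, 0.07, -0.21], [0.7, 0.11, -0.33]]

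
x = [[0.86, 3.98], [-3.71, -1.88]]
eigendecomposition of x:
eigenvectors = [[(0.72+0j), 0.72-0.00j], [-0.25+0.65j, -0.25-0.65j]]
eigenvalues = [(-0.51+3.59j), (-0.51-3.59j)]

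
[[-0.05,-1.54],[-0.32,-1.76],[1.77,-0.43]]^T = [[-0.05,-0.32,1.77],[-1.54,-1.76,-0.43]]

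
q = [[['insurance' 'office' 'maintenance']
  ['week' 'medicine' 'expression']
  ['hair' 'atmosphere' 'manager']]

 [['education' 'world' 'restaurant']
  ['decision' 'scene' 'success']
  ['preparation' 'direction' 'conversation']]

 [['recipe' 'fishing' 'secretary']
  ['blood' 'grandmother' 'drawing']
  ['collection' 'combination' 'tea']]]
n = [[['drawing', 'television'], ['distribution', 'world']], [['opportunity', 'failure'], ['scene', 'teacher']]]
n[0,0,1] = 'television'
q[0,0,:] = ['insurance', 'office', 'maintenance']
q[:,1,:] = [['week', 'medicine', 'expression'], ['decision', 'scene', 'success'], ['blood', 'grandmother', 'drawing']]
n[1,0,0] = 'opportunity'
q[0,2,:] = ['hair', 'atmosphere', 'manager']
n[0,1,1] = 'world'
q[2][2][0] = 'collection'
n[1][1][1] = 'teacher'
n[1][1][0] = 'scene'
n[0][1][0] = 'distribution'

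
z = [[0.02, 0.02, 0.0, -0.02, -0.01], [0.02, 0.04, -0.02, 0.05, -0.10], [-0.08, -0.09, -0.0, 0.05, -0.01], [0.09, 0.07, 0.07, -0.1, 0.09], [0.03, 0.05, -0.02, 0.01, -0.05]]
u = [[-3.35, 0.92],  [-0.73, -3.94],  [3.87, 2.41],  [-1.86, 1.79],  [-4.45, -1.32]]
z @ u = [[0.00, -0.08],  [0.18, 0.03],  [0.29, 0.38],  [-0.3, -0.32],  [-0.01, -0.13]]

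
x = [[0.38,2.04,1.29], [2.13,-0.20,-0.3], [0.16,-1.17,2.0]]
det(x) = -12.247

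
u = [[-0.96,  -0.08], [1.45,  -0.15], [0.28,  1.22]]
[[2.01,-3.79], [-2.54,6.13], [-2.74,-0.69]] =u @ [[-1.94, 4.07], [-1.80, -1.50]]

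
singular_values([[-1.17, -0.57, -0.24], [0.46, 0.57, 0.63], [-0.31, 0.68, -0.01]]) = [1.56, 0.8, 0.4]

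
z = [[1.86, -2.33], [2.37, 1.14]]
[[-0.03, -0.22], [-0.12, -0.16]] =z @ [[-0.04, -0.08], [-0.02, 0.03]]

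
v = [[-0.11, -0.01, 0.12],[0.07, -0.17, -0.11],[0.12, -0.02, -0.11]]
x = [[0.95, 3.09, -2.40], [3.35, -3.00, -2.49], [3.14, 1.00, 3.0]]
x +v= [[0.84, 3.08, -2.28], [3.42, -3.17, -2.60], [3.26, 0.98, 2.89]]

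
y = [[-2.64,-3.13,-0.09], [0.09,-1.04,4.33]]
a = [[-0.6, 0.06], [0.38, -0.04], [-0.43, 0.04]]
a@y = [[1.59, 1.82, 0.31],[-1.01, -1.15, -0.21],[1.14, 1.3, 0.21]]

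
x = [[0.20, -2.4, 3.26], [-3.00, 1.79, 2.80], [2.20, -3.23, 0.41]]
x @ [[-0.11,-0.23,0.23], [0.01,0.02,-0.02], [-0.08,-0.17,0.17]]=[[-0.31, -0.65, 0.65], [0.12, 0.25, -0.25], [-0.31, -0.64, 0.64]]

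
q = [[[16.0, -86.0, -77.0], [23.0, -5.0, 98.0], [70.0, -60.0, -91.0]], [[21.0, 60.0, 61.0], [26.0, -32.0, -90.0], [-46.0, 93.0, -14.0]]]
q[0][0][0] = 16.0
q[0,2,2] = -91.0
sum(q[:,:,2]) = -113.0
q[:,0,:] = [[16.0, -86.0, -77.0], [21.0, 60.0, 61.0]]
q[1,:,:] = [[21.0, 60.0, 61.0], [26.0, -32.0, -90.0], [-46.0, 93.0, -14.0]]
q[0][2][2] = -91.0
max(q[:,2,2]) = -14.0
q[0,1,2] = 98.0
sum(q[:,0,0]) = 37.0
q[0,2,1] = -60.0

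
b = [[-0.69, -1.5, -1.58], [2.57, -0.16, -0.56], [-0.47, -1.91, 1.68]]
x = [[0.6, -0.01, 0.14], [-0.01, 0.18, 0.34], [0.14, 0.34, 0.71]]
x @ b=[[-0.51, -1.17, -0.71], [0.31, -0.66, 0.49], [0.44, -1.62, 0.78]]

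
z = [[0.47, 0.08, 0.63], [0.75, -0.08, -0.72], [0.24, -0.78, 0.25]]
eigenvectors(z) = [[0.30+0.00j, (0.71+0j), 0.71-0.00j], [-0.76+0.00j, (0.18-0.43j), (0.18+0.43j)], [(-0.57+0j), 0.32+0.43j, (0.32-0.43j)]]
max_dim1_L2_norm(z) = 1.04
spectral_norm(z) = 1.05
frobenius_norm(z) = 1.56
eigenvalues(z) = [(-0.92+0j), (0.78+0.33j), (0.78-0.33j)]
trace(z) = 0.64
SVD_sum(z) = [[-0.13,0.03,0.16], [0.64,-0.13,-0.8], [0.04,-0.01,-0.04]] + [[0.31, -0.35, 0.31], [0.04, -0.04, 0.04], [0.42, -0.46, 0.42]] + [[0.28,  0.4,  0.16], [0.07,  0.10,  0.04], [-0.22,  -0.31,  -0.12]]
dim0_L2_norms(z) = [0.92, 0.79, 0.99]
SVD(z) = [[0.19, 0.6, -0.78], [-0.98, 0.07, -0.19], [-0.06, 0.80, 0.60]] @ diag([1.0544791233597695, 0.9431136104164549, 0.6622767520045173]) @ [[-0.62, 0.13, 0.77], [0.56, -0.62, 0.56], [-0.55, -0.78, -0.31]]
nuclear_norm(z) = 2.66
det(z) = -0.66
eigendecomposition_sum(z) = [[(-0.13+0j), 0.18+0.00j, 0.18+0.00j], [(0.32-0j), (-0.45-0j), (-0.45-0j)], [0.24-0.00j, -0.34-0.00j, (-0.34-0j)]] + [[0.30+0.23j, (-0.05+0.33j), 0.23-0.32j],[(0.21-0.12j), (0.19+0.11j), -0.13-0.22j],[-0.00+0.29j, -0.22+0.12j, 0.29-0.01j]] + [[(0.3-0.23j), (-0.05-0.33j), 0.23+0.32j], [0.21+0.12j, (0.19-0.11j), -0.13+0.22j], [(-0-0.29j), (-0.22-0.12j), 0.29+0.01j]]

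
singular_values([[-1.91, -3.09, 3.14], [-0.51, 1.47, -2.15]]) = [5.3, 1.41]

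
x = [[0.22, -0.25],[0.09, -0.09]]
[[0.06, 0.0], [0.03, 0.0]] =x@[[0.30,  0.02], [0.02,  0.00]]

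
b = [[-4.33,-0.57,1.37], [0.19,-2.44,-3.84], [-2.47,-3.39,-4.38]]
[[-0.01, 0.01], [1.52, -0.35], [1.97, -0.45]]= b @ [[-0.01, 0.0], [-0.34, 0.08], [-0.18, 0.04]]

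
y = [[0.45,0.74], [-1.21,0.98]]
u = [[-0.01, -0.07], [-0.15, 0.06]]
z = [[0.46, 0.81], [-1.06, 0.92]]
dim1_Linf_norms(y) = [0.74, 1.21]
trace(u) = 0.05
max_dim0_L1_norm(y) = 1.72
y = u + z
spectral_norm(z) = 1.42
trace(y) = 1.43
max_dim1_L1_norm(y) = 2.19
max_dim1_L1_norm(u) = 0.21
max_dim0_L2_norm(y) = 1.29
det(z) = 1.28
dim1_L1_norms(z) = [1.27, 1.98]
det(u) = -0.01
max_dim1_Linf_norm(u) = 0.15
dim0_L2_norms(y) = [1.29, 1.23]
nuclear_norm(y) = 2.42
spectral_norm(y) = 1.56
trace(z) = 1.38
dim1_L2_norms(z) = [0.93, 1.4]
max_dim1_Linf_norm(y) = 1.21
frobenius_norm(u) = 0.18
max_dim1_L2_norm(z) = 1.4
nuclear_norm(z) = 2.32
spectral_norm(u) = 0.16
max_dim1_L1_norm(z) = 1.98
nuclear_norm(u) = 0.23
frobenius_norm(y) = 1.78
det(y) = 1.34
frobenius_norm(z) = 1.68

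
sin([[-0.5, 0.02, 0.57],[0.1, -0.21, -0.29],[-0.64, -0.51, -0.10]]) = [[-0.54,-0.02,0.56], [0.12,-0.19,-0.29], [-0.64,-0.52,-0.13]]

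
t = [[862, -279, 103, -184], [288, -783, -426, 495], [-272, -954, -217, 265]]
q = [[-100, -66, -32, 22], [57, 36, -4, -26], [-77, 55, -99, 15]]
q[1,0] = 57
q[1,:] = [57, 36, -4, -26]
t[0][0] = 862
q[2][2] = -99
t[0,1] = -279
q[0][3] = 22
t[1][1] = -783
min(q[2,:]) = -99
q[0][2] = -32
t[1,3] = 495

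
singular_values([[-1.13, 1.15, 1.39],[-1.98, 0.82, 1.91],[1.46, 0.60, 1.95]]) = [3.63, 2.39, 0.44]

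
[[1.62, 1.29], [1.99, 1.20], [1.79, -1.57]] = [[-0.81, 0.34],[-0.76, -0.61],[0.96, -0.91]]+[[2.43, 0.95], [2.75, 1.81], [0.83, -0.66]]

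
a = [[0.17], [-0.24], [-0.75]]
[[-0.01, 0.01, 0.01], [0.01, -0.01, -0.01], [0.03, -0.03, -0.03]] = a @ [[-0.04,0.04,0.04]]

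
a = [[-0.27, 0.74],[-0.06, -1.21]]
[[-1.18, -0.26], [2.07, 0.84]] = a@[[-0.28,  -0.83], [-1.70,  -0.65]]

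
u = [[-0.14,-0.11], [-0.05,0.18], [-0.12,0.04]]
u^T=[[-0.14, -0.05, -0.12], [-0.11, 0.18, 0.04]]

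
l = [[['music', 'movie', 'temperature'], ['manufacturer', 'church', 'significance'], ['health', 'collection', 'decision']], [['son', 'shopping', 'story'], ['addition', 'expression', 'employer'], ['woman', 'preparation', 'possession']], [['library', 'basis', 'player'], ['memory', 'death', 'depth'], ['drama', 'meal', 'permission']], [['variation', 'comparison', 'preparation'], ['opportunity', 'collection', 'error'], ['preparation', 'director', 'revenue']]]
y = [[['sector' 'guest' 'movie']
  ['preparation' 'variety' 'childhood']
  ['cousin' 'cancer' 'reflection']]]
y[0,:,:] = [['sector', 'guest', 'movie'], ['preparation', 'variety', 'childhood'], ['cousin', 'cancer', 'reflection']]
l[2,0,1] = 'basis'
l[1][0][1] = 'shopping'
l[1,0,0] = 'son'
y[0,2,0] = 'cousin'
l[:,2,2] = ['decision', 'possession', 'permission', 'revenue']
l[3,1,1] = 'collection'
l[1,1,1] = 'expression'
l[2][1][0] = 'memory'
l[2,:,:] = [['library', 'basis', 'player'], ['memory', 'death', 'depth'], ['drama', 'meal', 'permission']]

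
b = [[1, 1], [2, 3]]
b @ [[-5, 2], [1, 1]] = [[-4, 3], [-7, 7]]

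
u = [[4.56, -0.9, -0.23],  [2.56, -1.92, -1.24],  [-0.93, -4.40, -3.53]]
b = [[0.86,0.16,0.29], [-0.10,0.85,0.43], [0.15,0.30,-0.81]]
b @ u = [[4.06, -2.36, -1.42],[1.32, -3.43, -2.55],[2.21, 2.85, 2.45]]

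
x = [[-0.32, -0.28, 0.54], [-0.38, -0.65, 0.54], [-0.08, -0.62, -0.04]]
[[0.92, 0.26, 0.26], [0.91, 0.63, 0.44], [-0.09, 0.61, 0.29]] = x @ [[0.01, -3.04, 0.92], [0.03, -0.49, -0.63], [1.72, -1.57, 0.70]]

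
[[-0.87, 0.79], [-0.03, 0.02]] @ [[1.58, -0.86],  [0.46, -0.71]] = [[-1.01, 0.19], [-0.04, 0.01]]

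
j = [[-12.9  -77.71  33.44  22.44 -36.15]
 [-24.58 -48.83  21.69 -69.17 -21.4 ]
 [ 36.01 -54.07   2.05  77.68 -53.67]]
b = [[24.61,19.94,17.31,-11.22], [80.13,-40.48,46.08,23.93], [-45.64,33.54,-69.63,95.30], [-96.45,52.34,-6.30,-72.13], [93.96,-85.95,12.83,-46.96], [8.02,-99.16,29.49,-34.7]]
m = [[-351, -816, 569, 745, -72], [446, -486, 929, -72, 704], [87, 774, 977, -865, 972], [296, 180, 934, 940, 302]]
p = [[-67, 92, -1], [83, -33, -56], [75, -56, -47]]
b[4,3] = -46.96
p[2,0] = 75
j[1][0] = -24.58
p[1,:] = [83, -33, -56]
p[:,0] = [-67, 83, 75]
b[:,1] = [19.94, -40.48, 33.54, 52.34, -85.95, -99.16]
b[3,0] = -96.45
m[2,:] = [87, 774, 977, -865, 972]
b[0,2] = 17.31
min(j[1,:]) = -69.17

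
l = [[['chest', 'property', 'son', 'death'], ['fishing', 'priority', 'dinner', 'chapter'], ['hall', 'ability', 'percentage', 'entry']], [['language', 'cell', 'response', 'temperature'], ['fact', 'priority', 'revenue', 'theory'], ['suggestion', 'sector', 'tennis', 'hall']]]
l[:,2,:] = [['hall', 'ability', 'percentage', 'entry'], ['suggestion', 'sector', 'tennis', 'hall']]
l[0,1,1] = 'priority'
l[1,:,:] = [['language', 'cell', 'response', 'temperature'], ['fact', 'priority', 'revenue', 'theory'], ['suggestion', 'sector', 'tennis', 'hall']]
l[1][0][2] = 'response'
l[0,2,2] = 'percentage'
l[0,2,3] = 'entry'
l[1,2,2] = 'tennis'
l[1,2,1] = 'sector'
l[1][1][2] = 'revenue'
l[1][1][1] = 'priority'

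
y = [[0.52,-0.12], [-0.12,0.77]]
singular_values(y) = [0.82, 0.47]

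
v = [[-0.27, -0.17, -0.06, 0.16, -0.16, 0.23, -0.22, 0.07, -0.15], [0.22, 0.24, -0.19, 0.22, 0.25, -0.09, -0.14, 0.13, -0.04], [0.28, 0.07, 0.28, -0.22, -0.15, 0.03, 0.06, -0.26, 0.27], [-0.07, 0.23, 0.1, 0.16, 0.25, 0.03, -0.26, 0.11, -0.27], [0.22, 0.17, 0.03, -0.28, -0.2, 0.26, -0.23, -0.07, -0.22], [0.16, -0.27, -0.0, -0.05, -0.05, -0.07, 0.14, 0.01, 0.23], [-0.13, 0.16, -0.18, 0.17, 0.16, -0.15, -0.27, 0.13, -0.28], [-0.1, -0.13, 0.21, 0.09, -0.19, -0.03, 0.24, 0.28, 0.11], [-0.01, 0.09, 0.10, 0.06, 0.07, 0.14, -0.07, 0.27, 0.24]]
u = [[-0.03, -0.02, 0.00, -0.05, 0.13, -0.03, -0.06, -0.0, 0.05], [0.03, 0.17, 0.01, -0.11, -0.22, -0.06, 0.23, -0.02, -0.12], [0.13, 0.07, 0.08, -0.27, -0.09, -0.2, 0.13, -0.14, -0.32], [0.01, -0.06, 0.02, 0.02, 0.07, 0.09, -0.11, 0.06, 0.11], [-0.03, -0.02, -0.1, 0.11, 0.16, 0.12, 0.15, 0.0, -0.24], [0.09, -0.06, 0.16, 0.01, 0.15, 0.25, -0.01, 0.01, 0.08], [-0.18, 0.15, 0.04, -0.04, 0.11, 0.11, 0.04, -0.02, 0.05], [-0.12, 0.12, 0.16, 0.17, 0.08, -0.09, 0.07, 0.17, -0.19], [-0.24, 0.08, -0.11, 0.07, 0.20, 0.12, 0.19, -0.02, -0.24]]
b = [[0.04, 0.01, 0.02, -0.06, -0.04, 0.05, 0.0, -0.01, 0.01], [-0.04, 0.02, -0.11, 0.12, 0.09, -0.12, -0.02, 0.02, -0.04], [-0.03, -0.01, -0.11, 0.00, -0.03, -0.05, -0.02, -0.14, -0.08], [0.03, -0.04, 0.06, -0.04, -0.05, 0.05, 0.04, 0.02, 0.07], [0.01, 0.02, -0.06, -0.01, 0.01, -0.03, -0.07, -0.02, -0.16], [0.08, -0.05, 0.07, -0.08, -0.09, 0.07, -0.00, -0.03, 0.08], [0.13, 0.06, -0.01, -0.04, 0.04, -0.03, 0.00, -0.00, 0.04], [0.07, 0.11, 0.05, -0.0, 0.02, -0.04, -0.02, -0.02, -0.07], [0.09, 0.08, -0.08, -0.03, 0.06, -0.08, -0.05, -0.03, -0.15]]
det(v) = 0.00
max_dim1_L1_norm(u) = 1.43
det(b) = 0.00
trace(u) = 0.62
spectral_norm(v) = 1.05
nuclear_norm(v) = 4.03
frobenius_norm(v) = 1.61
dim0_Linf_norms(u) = [0.24, 0.17, 0.16, 0.27, 0.22, 0.25, 0.23, 0.17, 0.32]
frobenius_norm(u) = 1.13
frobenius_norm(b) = 0.56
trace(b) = -0.18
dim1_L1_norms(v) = [1.49, 1.52, 1.62, 1.48, 1.68, 0.98, 1.63, 1.38, 1.05]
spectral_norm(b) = 0.41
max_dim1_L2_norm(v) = 0.61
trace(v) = 0.39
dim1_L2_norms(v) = [0.53, 0.55, 0.61, 0.56, 0.61, 0.43, 0.57, 0.51, 0.43]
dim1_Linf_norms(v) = [0.27, 0.25, 0.28, 0.27, 0.28, 0.27, 0.28, 0.28, 0.27]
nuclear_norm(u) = 2.69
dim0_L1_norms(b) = [0.52, 0.4, 0.57, 0.38, 0.43, 0.52, 0.22, 0.29, 0.7]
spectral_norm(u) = 0.70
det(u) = 0.00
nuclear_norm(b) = 1.21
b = u @ v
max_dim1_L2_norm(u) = 0.54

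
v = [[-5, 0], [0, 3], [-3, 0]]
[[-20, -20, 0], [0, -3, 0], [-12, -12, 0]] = v @ [[4, 4, 0], [0, -1, 0]]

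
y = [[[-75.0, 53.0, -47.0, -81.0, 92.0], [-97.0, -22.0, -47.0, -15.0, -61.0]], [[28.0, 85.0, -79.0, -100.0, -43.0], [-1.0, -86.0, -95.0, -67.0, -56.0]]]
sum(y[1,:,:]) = -414.0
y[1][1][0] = -1.0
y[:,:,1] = [[53.0, -22.0], [85.0, -86.0]]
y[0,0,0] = -75.0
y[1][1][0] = -1.0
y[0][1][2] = -47.0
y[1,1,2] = -95.0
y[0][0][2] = -47.0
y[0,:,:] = [[-75.0, 53.0, -47.0, -81.0, 92.0], [-97.0, -22.0, -47.0, -15.0, -61.0]]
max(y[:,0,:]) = 92.0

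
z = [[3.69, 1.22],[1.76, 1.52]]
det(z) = 3.46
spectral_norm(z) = 4.46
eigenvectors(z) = [[0.86, -0.39], [0.52, 0.92]]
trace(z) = 5.21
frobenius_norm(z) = 4.53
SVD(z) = [[-0.87,-0.50], [-0.5,0.87]] @ diag([4.462138331759744, 0.7757715567358578]) @ [[-0.91,-0.41], [-0.41,0.91]]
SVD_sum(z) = [[3.53, 1.57], [2.03, 0.91]] + [[0.16,-0.35],[-0.27,0.61]]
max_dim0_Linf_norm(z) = 3.69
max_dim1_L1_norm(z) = 4.91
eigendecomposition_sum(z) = [[3.53, 1.48],[2.14, 0.9]] + [[0.16, -0.26],  [-0.38, 0.62]]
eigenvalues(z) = [4.43, 0.78]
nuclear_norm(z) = 5.24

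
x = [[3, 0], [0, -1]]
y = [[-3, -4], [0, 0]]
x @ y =[[-9, -12], [0, 0]]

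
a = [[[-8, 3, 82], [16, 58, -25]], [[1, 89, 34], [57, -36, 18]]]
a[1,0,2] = 34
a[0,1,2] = -25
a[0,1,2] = -25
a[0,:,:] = [[-8, 3, 82], [16, 58, -25]]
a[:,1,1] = [58, -36]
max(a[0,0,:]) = 82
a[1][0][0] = 1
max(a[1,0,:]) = 89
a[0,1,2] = -25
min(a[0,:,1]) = 3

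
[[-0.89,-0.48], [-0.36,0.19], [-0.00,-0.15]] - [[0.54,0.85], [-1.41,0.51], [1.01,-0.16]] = [[-1.43, -1.33], [1.05, -0.32], [-1.01, 0.01]]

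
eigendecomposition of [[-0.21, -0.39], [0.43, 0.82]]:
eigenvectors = [[-0.89, 0.43], [0.46, -0.90]]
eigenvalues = [-0.01, 0.62]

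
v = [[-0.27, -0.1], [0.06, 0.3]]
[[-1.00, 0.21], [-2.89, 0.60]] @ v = [[0.28,0.16], [0.82,0.47]]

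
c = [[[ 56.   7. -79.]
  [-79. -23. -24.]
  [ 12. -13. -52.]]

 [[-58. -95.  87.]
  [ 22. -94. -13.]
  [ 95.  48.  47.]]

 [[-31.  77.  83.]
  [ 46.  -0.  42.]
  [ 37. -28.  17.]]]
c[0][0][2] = -79.0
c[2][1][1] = -0.0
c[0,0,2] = -79.0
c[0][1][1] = -23.0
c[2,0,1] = 77.0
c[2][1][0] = 46.0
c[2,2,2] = 17.0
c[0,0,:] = [56.0, 7.0, -79.0]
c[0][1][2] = -24.0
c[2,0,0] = -31.0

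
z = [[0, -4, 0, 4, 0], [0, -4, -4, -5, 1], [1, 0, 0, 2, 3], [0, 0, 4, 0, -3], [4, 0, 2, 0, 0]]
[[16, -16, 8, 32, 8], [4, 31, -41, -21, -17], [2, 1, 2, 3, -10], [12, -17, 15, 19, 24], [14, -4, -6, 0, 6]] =z @ [[2, 0, -3, -2, 0], [-4, 0, 2, -4, -1], [3, -2, 3, 4, 3], [0, -4, 4, 4, 1], [0, 3, -1, -1, -4]]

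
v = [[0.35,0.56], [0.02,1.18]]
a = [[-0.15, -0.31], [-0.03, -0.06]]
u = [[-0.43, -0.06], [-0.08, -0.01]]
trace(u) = -0.44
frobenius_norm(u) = 0.44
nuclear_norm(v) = 1.62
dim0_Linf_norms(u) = [0.43, 0.06]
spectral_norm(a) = 0.35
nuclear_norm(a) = 0.35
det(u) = -0.00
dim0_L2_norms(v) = [0.35, 1.31]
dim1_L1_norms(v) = [0.91, 1.2]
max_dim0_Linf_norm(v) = 1.18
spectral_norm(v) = 1.32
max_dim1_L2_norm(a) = 0.34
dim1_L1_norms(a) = [0.46, 0.09]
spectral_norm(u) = 0.44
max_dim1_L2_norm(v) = 1.18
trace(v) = 1.53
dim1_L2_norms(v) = [0.66, 1.18]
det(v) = 0.40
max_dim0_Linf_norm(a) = 0.31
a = u @ v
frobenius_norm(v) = 1.35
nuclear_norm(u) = 0.44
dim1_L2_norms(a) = [0.34, 0.07]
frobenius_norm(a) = 0.35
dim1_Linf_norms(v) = [0.56, 1.18]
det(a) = -0.00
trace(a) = -0.21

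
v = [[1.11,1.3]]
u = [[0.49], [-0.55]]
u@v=[[0.54, 0.64], [-0.61, -0.72]]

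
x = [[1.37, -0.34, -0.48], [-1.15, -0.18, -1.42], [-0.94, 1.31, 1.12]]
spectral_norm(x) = 2.34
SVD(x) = [[-0.56, 0.31, 0.77],  [-0.07, -0.94, 0.33],  [0.83, 0.13, 0.55]] @ diag([2.3367936527417372, 1.9377511159236742, 0.48251014211359444]) @ [[-0.63, 0.55, 0.55], [0.72, 0.12, 0.69], [0.31, 0.83, -0.47]]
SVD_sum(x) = [[0.82, -0.72, -0.73], [0.1, -0.09, -0.09], [-1.21, 1.06, 1.07]] + [[0.44,0.07,0.42], [-1.30,-0.22,-1.25], [0.18,0.03,0.18]] + [[0.11, 0.31, -0.17], [0.05, 0.13, -0.08], [0.08, 0.22, -0.12]]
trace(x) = 2.31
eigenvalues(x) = [(1.81+0j), (0.25+1.07j), (0.25-1.07j)]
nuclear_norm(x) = 4.76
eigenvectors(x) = [[-0.69+0.00j,0.15-0.08j,(0.15+0.08j)], [-0.11+0.00j,0.76+0.00j,(0.76-0j)], [0.72+0.00j,-0.35-0.51j,(-0.35+0.51j)]]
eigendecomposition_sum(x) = [[(1.64-0j),-0.44-0.00j,(-0.24+0j)], [0.27-0.00j,(-0.07-0j),(-0.04+0j)], [(-1.71+0j),0.45+0.00j,0.25+0.00j]] + [[(-0.13+0.09j), 0.05+0.12j, (-0.12+0.1j)], [(-0.71+0.08j), (-0.05+0.6j), (-0.69+0.17j)], [(0.38+0.44j), (0.43-0.24j), 0.44+0.38j]] + [[(-0.13-0.09j),(0.05-0.12j),(-0.12-0.1j)], [(-0.71-0.08j),(-0.05-0.6j),-0.69-0.17j], [(0.38-0.44j),0.43+0.24j,0.44-0.38j]]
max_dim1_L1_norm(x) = 3.37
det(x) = 2.18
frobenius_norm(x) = 3.07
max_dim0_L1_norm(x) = 3.46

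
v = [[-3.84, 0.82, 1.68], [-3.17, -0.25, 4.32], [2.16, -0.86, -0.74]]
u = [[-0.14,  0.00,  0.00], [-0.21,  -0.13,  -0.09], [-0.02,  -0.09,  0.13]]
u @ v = [[0.54, -0.11, -0.24],[1.02, -0.06, -0.85],[0.64, -0.11, -0.52]]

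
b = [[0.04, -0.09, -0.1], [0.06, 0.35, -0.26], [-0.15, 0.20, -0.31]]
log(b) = [[(-1.78+0.55j), -0.66-0.27j, (0.47+1.12j)], [(0.72+0.51j), -0.96-0.25j, -0.38+1.04j], [(0.45+1.39j), 0.39-0.69j, (-1.54+2.84j)]]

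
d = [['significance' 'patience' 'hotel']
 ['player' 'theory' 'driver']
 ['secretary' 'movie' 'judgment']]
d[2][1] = 'movie'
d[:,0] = ['significance', 'player', 'secretary']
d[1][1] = 'theory'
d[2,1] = 'movie'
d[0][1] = 'patience'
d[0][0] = 'significance'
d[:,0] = ['significance', 'player', 'secretary']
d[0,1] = 'patience'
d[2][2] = 'judgment'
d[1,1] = 'theory'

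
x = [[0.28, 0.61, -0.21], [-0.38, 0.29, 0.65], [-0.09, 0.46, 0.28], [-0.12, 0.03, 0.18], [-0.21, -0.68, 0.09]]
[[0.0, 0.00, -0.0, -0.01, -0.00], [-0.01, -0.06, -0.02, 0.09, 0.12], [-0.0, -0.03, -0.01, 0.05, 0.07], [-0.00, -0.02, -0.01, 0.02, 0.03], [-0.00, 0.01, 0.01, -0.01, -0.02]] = x @[[-0.08, 0.20, 0.2, -0.13, -0.47],[0.02, -0.07, -0.06, 0.06, 0.16],[-0.07, 0.06, 0.11, 0.04, -0.16]]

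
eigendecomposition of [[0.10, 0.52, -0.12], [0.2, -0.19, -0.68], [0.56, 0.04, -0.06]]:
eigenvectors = [[(-0.6+0j), -0.60-0.00j, (0.48+0j)], [(-0.26-0.46j), (-0.26+0.46j), -0.78+0.00j], [-0.35+0.49j, -0.35-0.49j, (-0.4+0j)]]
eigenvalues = [(0.25+0.49j), (0.25-0.49j), (-0.66+0j)]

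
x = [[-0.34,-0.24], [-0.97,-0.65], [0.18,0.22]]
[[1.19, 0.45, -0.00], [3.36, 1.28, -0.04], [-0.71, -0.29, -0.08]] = x @[[-2.85,-0.96,0.62], [-0.91,-0.53,-0.86]]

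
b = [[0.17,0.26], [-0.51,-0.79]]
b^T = [[0.17,-0.51], [0.26,-0.79]]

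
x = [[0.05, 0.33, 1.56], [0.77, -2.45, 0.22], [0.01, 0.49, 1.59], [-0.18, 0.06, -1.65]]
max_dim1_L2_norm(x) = 2.58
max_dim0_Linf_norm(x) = 2.45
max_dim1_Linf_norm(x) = 2.45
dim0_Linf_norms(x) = [0.77, 2.45, 1.65]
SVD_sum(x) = [[-0.05, 0.63, 1.43], [0.03, -0.33, -0.74], [-0.05, 0.66, 1.51], [0.05, -0.59, -1.35]] + [[0.10, -0.30, 0.13], [0.74, -2.12, 0.96], [0.06, -0.17, 0.08], [-0.23, 0.65, -0.3]] + [[-0.00, -0.00, 0.00],[0.0, 0.00, -0.0],[0.0, 0.0, -0.00],[0.00, 0.0, -0.0]]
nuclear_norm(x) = 5.42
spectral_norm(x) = 2.83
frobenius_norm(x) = 3.84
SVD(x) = [[0.55, 0.13, 0.63], [-0.29, 0.94, -0.07], [0.58, 0.08, -0.76], [-0.52, -0.29, -0.14]] @ diag([2.828556201942096, 2.591303429878687, 0.004043111902319464]) @ [[-0.03, 0.40, 0.92], [0.30, -0.87, 0.39], [-0.95, -0.29, 0.09]]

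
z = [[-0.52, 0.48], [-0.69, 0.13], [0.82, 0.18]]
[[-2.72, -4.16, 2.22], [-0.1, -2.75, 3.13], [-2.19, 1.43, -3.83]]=z @ [[-1.15,2.95,-4.6],[-6.91,-5.48,-0.35]]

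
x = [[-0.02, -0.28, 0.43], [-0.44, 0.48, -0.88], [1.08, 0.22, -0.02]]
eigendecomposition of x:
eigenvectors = [[-0.38, 0.41, -0.16], [0.89, -0.51, 0.83], [-0.23, -0.75, 0.53]]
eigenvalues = [0.9, -0.46, -0.0]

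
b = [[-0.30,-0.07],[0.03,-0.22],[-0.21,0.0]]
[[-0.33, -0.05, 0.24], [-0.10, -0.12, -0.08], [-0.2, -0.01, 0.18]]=b@[[0.95, 0.05, -0.86], [0.59, 0.55, 0.25]]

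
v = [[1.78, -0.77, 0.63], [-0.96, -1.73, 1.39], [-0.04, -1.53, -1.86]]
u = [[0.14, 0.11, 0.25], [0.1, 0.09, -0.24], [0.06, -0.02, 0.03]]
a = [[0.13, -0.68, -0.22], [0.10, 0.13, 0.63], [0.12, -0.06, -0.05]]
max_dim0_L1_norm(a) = 0.9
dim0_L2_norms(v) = [2.02, 2.43, 2.41]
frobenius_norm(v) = 3.98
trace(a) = 0.21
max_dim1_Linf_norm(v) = 1.86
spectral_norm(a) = 0.84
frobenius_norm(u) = 0.42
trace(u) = 0.26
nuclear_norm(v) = 6.86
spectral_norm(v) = 2.45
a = u @ v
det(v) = 11.81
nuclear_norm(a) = 1.45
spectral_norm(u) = 0.35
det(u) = -0.00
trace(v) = -1.81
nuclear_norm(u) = 0.62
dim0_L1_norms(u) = [0.3, 0.22, 0.52]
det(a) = -0.05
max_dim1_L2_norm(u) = 0.31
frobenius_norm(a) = 0.99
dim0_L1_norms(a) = [0.35, 0.87, 0.9]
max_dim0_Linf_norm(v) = 1.86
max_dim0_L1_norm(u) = 0.52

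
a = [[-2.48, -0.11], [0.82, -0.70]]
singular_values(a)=[2.61, 0.7]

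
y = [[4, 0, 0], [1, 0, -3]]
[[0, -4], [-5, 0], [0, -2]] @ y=[[-4, 0, 12], [-20, 0, 0], [-2, 0, 6]]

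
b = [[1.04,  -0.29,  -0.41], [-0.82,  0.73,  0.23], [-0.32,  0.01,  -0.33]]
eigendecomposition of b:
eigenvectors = [[-0.64, 0.34, 0.27], [0.76, 0.93, 0.0], [0.12, -0.13, 0.96]]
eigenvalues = [1.46, 0.4, -0.42]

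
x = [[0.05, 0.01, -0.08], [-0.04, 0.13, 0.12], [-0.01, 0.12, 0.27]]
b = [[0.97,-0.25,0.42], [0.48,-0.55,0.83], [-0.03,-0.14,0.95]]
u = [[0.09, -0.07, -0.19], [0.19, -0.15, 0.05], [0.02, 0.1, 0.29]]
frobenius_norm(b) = 1.82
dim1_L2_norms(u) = [0.22, 0.25, 0.31]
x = b @ u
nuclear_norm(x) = 0.48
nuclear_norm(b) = 2.66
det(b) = -0.31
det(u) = -0.00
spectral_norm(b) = 1.62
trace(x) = 0.45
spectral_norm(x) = 0.35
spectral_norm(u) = 0.37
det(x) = 0.00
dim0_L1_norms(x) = [0.1, 0.26, 0.47]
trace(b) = 1.37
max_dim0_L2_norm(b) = 1.33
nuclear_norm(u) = 0.68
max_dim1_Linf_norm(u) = 0.29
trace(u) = 0.23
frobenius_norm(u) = 0.45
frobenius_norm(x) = 0.36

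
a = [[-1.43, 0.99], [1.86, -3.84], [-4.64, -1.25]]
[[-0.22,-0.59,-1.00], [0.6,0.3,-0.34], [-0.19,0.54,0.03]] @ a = [[3.86, 3.30], [1.28, -0.13], [1.14, -2.30]]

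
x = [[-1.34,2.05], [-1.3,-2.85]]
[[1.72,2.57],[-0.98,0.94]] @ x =[[-5.65,-3.8], [0.09,-4.69]]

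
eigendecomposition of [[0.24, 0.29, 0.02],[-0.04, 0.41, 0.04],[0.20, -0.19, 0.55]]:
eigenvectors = [[(0.79+0j),0.79-0.00j,0.23+0.00j], [(0.25+0.28j),(0.25-0.28j),(0.19+0j)], [(-0.49+0.01j),-0.49-0.01j,0.95+0.00j]]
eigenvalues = [(0.32+0.1j), (0.32-0.1j), (0.56+0j)]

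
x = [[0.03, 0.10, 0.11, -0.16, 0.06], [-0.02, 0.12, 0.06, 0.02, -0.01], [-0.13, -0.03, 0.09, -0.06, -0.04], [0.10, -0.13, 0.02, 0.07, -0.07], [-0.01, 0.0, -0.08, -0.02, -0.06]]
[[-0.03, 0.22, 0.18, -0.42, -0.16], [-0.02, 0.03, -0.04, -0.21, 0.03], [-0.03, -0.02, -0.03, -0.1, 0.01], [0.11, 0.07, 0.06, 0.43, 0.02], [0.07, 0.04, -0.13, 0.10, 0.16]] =x@ [[0.52, 1.14, 0.71, 0.73, -0.25], [-0.07, 0.35, -0.5, -1.6, 0.42], [-0.14, 0.39, 0.82, -0.57, -0.78], [-0.21, -1.04, -0.32, 0.89, 0.10], [-1.01, -0.97, 1.06, -1.35, -1.58]]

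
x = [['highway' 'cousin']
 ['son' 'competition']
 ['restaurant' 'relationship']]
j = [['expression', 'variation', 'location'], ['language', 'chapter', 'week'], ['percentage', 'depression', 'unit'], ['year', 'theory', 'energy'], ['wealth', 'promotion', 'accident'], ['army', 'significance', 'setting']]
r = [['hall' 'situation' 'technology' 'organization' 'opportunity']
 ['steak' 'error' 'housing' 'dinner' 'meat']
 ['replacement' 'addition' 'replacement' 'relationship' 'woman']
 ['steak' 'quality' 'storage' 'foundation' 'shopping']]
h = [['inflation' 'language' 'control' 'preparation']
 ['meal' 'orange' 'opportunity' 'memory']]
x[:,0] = ['highway', 'son', 'restaurant']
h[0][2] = 'control'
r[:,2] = ['technology', 'housing', 'replacement', 'storage']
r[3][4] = 'shopping'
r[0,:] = ['hall', 'situation', 'technology', 'organization', 'opportunity']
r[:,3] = ['organization', 'dinner', 'relationship', 'foundation']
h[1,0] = 'meal'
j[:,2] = ['location', 'week', 'unit', 'energy', 'accident', 'setting']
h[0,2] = 'control'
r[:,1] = ['situation', 'error', 'addition', 'quality']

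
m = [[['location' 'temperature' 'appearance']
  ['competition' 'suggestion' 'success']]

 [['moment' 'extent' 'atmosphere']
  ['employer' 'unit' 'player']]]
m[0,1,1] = 'suggestion'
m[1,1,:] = ['employer', 'unit', 'player']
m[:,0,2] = ['appearance', 'atmosphere']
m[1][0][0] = 'moment'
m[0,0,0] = 'location'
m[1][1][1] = 'unit'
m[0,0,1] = 'temperature'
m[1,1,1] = 'unit'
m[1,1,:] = ['employer', 'unit', 'player']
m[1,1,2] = 'player'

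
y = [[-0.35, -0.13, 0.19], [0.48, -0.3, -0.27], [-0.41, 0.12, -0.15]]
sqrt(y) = [[0.14+0.09j, (-0.27+0.13j), (0.21+0.13j)], [(0.63+0.17j), 0.14+0.22j, (-0.55+0.23j)], [(-0.71+0.15j), 0.06+0.20j, 0.38+0.21j]]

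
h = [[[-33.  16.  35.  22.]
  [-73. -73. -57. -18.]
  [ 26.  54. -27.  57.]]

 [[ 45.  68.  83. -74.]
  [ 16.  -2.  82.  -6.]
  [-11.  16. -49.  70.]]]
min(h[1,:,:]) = -74.0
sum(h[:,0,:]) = 162.0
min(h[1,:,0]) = -11.0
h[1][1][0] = 16.0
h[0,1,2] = -57.0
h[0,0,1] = 16.0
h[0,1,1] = -73.0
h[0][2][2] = -27.0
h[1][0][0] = 45.0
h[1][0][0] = 45.0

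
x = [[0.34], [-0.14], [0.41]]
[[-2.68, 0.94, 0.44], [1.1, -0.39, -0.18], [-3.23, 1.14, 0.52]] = x @ [[-7.87, 2.77, 1.28]]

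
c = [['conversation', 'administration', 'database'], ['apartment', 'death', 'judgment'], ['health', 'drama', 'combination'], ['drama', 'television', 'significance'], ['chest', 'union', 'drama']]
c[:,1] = ['administration', 'death', 'drama', 'television', 'union']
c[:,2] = ['database', 'judgment', 'combination', 'significance', 'drama']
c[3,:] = ['drama', 'television', 'significance']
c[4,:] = ['chest', 'union', 'drama']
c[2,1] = 'drama'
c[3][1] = 'television'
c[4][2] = 'drama'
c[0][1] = 'administration'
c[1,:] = ['apartment', 'death', 'judgment']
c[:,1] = ['administration', 'death', 'drama', 'television', 'union']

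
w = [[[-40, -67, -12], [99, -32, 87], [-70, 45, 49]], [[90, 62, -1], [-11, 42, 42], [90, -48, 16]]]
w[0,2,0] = -70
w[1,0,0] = 90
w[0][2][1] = 45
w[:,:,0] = [[-40, 99, -70], [90, -11, 90]]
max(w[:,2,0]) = 90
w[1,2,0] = 90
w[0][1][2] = 87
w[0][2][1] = 45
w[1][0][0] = 90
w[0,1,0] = 99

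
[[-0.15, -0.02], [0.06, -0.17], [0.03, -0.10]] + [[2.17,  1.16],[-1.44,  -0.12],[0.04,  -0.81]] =[[2.02, 1.14], [-1.38, -0.29], [0.07, -0.91]]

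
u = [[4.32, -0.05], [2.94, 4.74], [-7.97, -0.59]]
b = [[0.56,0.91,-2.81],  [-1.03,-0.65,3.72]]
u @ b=[[2.47, 3.96, -12.33], [-3.24, -0.41, 9.37], [-3.86, -6.87, 20.20]]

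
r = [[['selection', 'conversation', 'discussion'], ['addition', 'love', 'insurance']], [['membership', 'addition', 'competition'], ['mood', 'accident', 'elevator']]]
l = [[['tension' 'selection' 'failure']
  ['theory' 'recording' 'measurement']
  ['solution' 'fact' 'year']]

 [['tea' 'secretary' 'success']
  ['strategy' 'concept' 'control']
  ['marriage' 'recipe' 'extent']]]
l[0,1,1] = 'recording'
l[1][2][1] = 'recipe'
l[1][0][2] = 'success'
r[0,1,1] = 'love'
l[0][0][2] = 'failure'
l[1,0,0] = 'tea'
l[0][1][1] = 'recording'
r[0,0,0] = 'selection'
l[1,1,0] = 'strategy'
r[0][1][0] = 'addition'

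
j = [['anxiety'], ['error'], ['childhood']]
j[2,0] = 'childhood'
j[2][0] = 'childhood'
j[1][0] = 'error'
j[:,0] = ['anxiety', 'error', 'childhood']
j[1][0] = 'error'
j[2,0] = 'childhood'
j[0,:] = ['anxiety']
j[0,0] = 'anxiety'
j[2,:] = ['childhood']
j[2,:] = ['childhood']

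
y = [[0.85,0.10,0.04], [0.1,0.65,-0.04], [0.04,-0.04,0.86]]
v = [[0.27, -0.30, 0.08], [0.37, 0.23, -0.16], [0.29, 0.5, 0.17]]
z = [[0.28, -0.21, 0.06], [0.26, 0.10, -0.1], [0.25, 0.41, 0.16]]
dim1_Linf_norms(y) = [0.85, 0.65, 0.86]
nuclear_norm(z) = 1.09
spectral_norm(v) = 0.71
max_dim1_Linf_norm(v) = 0.5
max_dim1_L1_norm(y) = 0.99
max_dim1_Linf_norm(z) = 0.41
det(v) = 0.07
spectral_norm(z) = 0.54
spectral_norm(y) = 0.90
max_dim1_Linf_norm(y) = 0.86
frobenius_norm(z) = 0.69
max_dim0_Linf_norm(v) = 0.5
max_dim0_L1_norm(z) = 0.79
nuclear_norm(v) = 1.38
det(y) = 0.46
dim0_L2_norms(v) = [0.54, 0.63, 0.25]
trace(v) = 0.67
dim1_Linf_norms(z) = [0.28, 0.26, 0.41]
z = y @ v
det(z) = 0.03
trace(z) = 0.54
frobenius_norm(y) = 1.38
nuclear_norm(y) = 2.36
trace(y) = 2.36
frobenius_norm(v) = 0.86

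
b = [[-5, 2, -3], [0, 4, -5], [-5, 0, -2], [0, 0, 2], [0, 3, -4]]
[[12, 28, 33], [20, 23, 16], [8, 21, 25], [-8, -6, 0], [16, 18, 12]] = b@[[0, -3, -5], [0, 2, 4], [-4, -3, 0]]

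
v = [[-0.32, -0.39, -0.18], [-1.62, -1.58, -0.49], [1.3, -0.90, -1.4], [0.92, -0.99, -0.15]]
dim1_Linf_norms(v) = [0.39, 1.62, 1.4, 0.99]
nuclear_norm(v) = 5.50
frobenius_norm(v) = 3.46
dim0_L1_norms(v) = [4.16, 3.86, 2.22]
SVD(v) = [[-0.14, -0.18, -0.04], [-0.46, -0.86, -0.02], [-0.75, 0.42, -0.5], [-0.45, 0.22, 0.86]] @ diag([2.4228395773367617, 2.3614634059281787, 0.7142401311552798]) @ [[-0.25, 0.78, 0.57], [0.93, 0.35, -0.07], [0.26, -0.51, 0.82]]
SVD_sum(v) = [[0.08,-0.26,-0.19], [0.28,-0.87,-0.63], [0.46,-1.43,-1.03], [0.28,-0.86,-0.62]] + [[-0.39, -0.15, 0.03], [-1.9, -0.71, 0.15], [0.93, 0.35, -0.07], [0.49, 0.18, -0.04]] + [[-0.01,  0.02,  -0.03], [-0.0,  0.01,  -0.01], [-0.09,  0.18,  -0.29], [0.16,  -0.32,  0.51]]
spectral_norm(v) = 2.42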